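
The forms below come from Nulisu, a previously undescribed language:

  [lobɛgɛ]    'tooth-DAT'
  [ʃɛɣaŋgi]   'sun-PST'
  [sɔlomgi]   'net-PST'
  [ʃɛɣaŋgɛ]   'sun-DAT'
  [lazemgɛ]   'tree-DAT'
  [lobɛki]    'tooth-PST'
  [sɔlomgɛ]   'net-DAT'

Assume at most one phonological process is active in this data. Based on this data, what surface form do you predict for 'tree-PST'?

The PST suffix surfaces as [-gi] and [-ki], depending on the final segment of the stem.
By contrast the DAT suffix keeps its initial [g] throughout — that segment must be underlying.
So the underlying form is /-ki/, and voiceless stops become voiced after a nasal.
After 'tree', which ends in a nasal, the suffix surfaces as [-gi], giving [lazemgi].

[lazemgi]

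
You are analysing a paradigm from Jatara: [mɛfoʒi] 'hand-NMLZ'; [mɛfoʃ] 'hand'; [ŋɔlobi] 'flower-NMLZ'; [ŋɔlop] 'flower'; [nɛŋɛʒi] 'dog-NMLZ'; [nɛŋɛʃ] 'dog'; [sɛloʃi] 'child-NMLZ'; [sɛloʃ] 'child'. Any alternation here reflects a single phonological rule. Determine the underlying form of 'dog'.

/nɛŋɛʒ/

'dog' shows [ʒ] ~ [ʃ] at the end of the stem ([nɛŋɛʒi] vs [nɛŋɛʃ]).
But 'child' keeps [ʃ] in both environments ([sɛloʃi], [sɛloʃ]), so there is no rule changing /ʃ/ to [ʒ] before the NMLZ suffix.
Therefore /ʒ/ is basic and [ʃ] is derived by word-final obstruent devoicing (voiced obstruents become voiceless word-finally).
So 'dog' = /nɛŋɛʒ/.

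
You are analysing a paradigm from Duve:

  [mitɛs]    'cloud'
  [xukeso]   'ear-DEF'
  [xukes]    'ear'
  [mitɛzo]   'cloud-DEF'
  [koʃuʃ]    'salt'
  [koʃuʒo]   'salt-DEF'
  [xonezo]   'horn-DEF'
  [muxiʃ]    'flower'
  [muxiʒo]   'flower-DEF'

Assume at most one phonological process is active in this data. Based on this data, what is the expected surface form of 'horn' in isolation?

'cloud' shows [s] ~ [z] at the end of the stem ([mitɛs] vs [mitɛzo]).
If /s/ were underlying and a rule turned it into [z] before the DEF suffix, 'ear' would also alternate; but it has [s] in both [xukes] and [xukeso].
The alternation reflects word-final obstruent devoicing: voiced obstruents become voiceless word-finally. /z/ is underlying.
The one attested form of 'horn', [xonezo], shows underlying /xonez/. Applying the same rule word-finally gives [xones].

[xones]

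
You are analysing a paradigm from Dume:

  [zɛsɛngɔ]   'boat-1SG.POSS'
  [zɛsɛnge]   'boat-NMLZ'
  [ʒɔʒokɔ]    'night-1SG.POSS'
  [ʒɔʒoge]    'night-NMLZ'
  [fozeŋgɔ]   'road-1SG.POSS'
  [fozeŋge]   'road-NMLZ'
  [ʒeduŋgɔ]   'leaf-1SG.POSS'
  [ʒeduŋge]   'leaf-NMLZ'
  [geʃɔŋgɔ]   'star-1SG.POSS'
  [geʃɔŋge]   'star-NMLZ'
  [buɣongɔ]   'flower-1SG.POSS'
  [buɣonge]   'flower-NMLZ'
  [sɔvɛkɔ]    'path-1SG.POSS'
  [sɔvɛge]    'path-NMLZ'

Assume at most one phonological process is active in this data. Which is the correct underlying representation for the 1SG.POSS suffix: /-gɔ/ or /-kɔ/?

/-kɔ/

The 1SG.POSS morpheme has two allomorphs, [-gɔ] and [-kɔ].
The NMLZ suffix, which begins with [g], is invariant after every stem; so [g] is not altered by any rule here.
The 1SG.POSS suffix is therefore /-kɔ/ underlyingly, with post-nasal voicing: voiceless stops become voiced after a nasal.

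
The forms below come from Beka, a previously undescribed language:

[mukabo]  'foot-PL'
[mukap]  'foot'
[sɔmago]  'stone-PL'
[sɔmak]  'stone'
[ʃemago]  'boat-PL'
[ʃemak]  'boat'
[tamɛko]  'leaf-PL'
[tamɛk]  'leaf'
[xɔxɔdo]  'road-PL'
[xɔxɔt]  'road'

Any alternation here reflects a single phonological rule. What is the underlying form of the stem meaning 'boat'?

The root 'boat' surfaces as [ʃemago] and [ʃemak], with a stem-final [g] ~ [k] alternation.
Compare 'leaf', with invariant [k] in [tamɛko] and [tamɛk]: an analysis with underlying /k/ and a rule producing [g] before the PL suffix would wrongly predict alternation here too.
So /g/ is underlying, and a rule of word-final obstruent devoicing — voiced obstruents become voiceless word-finally — gives [k].

/ʃemag/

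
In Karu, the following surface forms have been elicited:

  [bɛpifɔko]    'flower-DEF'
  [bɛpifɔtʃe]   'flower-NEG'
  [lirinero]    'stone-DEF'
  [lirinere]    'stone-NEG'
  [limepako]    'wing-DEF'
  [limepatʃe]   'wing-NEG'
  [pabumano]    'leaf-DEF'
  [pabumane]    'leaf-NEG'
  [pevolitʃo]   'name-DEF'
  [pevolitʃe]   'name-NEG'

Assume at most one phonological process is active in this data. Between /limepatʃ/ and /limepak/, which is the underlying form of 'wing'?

/limepak/

In [limepako] and [limepatʃe] the final segment of 'wing' alternates: [k] ~ [tʃ].
If /tʃ/ were underlying and a rule turned it into [k] before the DEF suffix, 'name' would also alternate; but it has [tʃ] in both [pevolitʃo] and [pevolitʃe].
The underlying segment must be /k/; /k/ becomes palato-alveolar [tʃ] before a front vowel, yielding [tʃ] there.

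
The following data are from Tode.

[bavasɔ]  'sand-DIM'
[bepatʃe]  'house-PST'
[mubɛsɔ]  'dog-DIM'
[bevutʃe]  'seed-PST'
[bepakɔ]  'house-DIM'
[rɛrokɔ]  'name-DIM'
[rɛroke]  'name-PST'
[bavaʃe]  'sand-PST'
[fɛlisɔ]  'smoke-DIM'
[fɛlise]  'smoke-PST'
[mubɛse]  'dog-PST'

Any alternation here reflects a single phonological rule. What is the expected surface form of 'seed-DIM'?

[bevukɔ]

In [bepatʃe] and [bepakɔ] the final segment of 'house' alternates: [tʃ] ~ [k].
But 'name' keeps [k] in both environments ([rɛroke], [rɛrokɔ]), so there is no rule changing /k/ to [tʃ] before the PST suffix.
Therefore /tʃ/ is basic and [k] is derived by depalatalization (palato-alveolar /tʃ/ and /ʃ/ become [k] and [s] when no front vowel follows).
The one attested form of 'seed', [bevutʃe], shows underlying /bevutʃ/. Applying the same rule when no front vowel follows gives [bevukɔ].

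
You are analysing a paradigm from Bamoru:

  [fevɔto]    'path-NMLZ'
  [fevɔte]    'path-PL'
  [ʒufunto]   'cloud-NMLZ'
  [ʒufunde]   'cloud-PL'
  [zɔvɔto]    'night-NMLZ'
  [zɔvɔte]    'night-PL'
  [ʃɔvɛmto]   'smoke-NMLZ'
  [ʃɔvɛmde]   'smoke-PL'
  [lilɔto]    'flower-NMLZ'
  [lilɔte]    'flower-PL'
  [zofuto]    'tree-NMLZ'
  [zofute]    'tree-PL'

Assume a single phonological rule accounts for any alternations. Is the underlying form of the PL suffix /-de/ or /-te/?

The PL suffix surfaces as [-de] and [-te], depending on the final segment of the stem.
The NMLZ suffix, which begins with [t], is invariant after every stem; so [t] is not altered by any rule here.
The PL suffix is therefore /-de/ underlyingly, with post-vocalic devoicing: voiced stops become voiceless after a vowel.

/-de/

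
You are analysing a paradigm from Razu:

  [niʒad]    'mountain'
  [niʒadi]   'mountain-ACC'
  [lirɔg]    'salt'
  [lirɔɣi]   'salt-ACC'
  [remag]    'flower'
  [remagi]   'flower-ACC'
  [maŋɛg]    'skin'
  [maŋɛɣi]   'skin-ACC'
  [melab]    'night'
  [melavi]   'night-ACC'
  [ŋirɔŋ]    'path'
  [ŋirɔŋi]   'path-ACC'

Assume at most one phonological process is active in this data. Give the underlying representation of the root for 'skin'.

/maŋɛɣ/

The root 'skin' surfaces as [maŋɛg] and [maŋɛɣi], with a stem-final [g] ~ [ɣ] alternation.
If /g/ were underlying and a rule turned it into [ɣ] before the ACC suffix, 'flower' would also alternate; but it has [g] in both [remag] and [remagi].
Therefore /ɣ/ is basic and [g] is derived by word-final hardening (voiced fricatives become stops word-finally).
Hence 'skin' is /maŋɛɣ/ underlyingly.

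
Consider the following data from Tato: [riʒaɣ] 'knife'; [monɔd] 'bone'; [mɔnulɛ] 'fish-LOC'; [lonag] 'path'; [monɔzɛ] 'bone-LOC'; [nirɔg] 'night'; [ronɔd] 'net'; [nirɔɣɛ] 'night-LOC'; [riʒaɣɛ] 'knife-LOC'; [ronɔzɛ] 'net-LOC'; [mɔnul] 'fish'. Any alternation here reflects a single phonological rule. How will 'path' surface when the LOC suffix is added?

[lonaɣɛ]

'night' shows [g] ~ [ɣ] at the end of the stem ([nirɔg] vs [nirɔɣɛ]).
But 'knife' keeps [ɣ] in both environments ([riʒaɣ], [riʒaɣɛ]), so there is no rule changing /ɣ/ to [g] in isolation.
The alternation reflects intervocalic spirantization: voiced stops become fricatives between vowels. /g/ is underlying.
From [lonag] the stem 'path' is /lonag/; between vowels this yields [lonaɣɛ].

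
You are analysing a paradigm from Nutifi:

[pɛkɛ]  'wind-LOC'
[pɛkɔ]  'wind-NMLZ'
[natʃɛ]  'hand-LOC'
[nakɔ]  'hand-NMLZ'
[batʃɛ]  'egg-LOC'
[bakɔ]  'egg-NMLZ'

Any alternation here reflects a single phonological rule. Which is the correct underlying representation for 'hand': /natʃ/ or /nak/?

/natʃ/

The stem for 'hand' ends in [tʃ] in [natʃɛ] but [k] in [nakɔ].
If /k/ were underlying and a rule turned it into [tʃ] before the LOC suffix, 'wind' would also alternate; but it has [k] in both [pɛkɛ] and [pɛkɔ].
Therefore /tʃ/ is basic and [k] is derived by depalatalization (palato-alveolar /tʃ/ becomes [k] when no front vowel follows).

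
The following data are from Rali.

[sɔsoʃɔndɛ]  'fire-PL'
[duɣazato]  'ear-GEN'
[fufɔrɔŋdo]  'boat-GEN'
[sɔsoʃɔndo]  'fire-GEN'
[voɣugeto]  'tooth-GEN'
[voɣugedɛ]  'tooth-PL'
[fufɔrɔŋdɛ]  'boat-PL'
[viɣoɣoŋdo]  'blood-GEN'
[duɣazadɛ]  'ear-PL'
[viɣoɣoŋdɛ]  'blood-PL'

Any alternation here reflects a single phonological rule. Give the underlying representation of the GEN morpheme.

/-to/

The GEN morpheme has two allomorphs, [-do] and [-to].
The PL suffix, which begins with [d], is invariant after every stem; so [d] is not altered by any rule here.
So the underlying form is /-to/, and voiceless stops become voiced after a nasal.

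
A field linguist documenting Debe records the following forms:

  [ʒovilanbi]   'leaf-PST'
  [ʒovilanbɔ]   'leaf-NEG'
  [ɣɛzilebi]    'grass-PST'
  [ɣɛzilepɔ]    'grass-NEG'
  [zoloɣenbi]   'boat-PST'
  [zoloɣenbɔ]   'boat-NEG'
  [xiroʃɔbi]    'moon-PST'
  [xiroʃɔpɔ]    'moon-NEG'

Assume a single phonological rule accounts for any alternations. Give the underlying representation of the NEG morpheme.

The NEG suffix surfaces as [-bɔ] and [-pɔ], depending on the final segment of the stem.
By contrast the PST suffix keeps its initial [b] throughout — that segment must be underlying.
The NEG suffix is therefore /-pɔ/ underlyingly, with post-nasal voicing: voiceless stops become voiced after a nasal.

/-pɔ/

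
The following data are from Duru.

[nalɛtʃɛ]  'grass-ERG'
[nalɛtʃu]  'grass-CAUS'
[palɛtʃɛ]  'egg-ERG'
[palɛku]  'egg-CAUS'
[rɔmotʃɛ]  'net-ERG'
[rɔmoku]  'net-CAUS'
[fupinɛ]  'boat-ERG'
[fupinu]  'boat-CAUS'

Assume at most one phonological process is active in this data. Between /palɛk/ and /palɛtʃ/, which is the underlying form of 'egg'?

'egg' shows [tʃ] ~ [k] at the end of the stem ([palɛtʃɛ] vs [palɛku]).
If /tʃ/ were underlying and a rule turned it into [k] before the CAUS suffix, 'grass' would also alternate; but it has [tʃ] in both [nalɛtʃɛ] and [nalɛtʃu].
So /k/ is underlying, and a rule of palatalization before a front vowel — /k/ becomes palato-alveolar [tʃ] before a front vowel — gives [tʃ].

/palɛk/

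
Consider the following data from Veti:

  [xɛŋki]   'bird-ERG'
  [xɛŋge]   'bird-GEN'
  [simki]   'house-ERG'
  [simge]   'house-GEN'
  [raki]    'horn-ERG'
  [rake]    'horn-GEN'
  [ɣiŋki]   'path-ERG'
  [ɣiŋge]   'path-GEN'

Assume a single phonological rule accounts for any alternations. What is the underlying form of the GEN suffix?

The GEN suffix surfaces as [-ge] and [-ke], depending on the final segment of the stem.
The ERG suffix, which begins with [k], is invariant after every stem; so [k] is not altered by any rule here.
The GEN suffix is therefore /-ge/ underlyingly, with post-vocalic devoicing: voiced stops become voiceless after a vowel.

/-ge/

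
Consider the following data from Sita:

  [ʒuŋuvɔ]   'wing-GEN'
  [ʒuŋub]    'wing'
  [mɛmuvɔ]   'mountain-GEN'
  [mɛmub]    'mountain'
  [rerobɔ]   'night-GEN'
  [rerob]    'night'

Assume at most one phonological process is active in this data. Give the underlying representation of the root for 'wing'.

/ʒuŋuv/

In [ʒuŋuvɔ] and [ʒuŋub] the final segment of 'wing' alternates: [v] ~ [b].
Compare 'night', with invariant [b] in [rerobɔ] and [rerob]: an analysis with underlying /b/ and a rule producing [v] before the GEN suffix would wrongly predict alternation here too.
The underlying segment must be /v/; voiced fricatives become stops word-finally, yielding [b] there.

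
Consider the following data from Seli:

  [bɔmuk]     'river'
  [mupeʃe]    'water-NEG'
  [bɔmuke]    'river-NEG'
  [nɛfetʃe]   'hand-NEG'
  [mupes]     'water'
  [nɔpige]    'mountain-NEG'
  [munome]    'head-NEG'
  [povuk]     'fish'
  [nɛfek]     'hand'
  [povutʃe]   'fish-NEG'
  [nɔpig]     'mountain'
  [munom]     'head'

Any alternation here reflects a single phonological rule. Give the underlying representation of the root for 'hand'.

/nɛfetʃ/

The root 'hand' surfaces as [nɛfetʃe] and [nɛfek], with a stem-final [tʃ] ~ [k] alternation.
But 'river' keeps [k] in both environments ([bɔmuke], [bɔmuk]), so there is no rule changing /k/ to [tʃ] before the NEG suffix.
Therefore /tʃ/ is basic and [k] is derived by depalatalization (palato-alveolar /tʃ/ and /ʃ/ become [k] and [s] when no front vowel follows).
Hence 'hand' is /nɛfetʃ/ underlyingly.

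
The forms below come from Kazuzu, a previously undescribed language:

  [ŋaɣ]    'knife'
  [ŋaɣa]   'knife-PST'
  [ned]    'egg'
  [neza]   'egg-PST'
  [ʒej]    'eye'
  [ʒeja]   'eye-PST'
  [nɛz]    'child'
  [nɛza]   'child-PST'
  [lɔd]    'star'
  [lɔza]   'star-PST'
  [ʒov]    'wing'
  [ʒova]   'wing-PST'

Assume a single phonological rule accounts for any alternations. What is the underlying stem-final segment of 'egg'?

The stem for 'egg' ends in [d] in [ned] but [z] in [neza].
The stem 'child' ([nɛz], [nɛza]) shows [z] unchanged in both environments, so [z] cannot be basic with [d] derived in isolation.
The underlying segment must be /d/; voiced stops become fricatives between vowels, yielding [z] there.

/d/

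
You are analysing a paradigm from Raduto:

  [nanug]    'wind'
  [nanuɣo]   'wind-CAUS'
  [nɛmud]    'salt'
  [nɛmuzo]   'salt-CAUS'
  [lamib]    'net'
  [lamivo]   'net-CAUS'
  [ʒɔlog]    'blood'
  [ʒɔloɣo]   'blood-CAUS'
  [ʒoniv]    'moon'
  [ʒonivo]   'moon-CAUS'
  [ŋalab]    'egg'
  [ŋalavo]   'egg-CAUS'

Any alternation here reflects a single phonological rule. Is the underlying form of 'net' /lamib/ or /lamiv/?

/lamib/

'net' shows [b] ~ [v] at the end of the stem ([lamib] vs [lamivo]).
If /v/ were underlying and a rule turned it into [b] in isolation, 'moon' would also alternate; but it has [v] in both [ʒoniv] and [ʒonivo].
The alternation reflects intervocalic spirantization: voiced stops become fricatives between vowels. /b/ is underlying.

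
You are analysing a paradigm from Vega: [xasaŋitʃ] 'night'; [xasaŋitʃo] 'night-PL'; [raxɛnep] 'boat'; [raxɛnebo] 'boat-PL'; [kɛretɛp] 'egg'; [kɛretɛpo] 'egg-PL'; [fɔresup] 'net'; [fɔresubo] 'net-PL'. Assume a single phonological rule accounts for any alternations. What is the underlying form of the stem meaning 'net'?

The stem for 'net' ends in [p] in [fɔresup] but [b] in [fɔresubo].
But 'egg' keeps [p] in both environments ([kɛretɛp], [kɛretɛpo]), so there is no rule changing /p/ to [b] before the PL suffix.
Therefore /b/ is basic and [p] is derived by word-final obstruent devoicing (voiced obstruents become voiceless word-finally).
The underlying form of 'net' is therefore /fɔresub/.

/fɔresub/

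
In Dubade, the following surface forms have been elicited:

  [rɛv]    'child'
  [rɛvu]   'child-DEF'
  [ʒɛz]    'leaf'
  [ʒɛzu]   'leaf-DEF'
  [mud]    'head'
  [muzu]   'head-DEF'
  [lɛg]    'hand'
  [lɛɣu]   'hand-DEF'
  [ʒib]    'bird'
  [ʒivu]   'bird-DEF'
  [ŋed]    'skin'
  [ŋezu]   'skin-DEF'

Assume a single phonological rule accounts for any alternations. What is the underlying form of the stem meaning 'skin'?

The root 'skin' surfaces as [ŋed] and [ŋezu], with a stem-final [d] ~ [z] alternation.
If /z/ were underlying and a rule turned it into [d] in isolation, 'leaf' would also alternate; but it has [z] in both [ʒɛz] and [ʒɛzu].
The alternation reflects intervocalic spirantization: voiced stops become fricatives between vowels. /d/ is underlying.

/ŋed/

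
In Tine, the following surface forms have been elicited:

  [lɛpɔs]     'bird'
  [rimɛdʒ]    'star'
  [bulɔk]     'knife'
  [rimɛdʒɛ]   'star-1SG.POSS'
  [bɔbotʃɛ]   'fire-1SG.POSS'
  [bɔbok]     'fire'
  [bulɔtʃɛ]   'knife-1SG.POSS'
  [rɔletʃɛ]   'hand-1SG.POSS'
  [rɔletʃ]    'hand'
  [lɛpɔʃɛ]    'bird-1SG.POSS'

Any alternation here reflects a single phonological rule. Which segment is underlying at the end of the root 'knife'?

The stem for 'knife' ends in [k] in [bulɔk] but [tʃ] in [bulɔtʃɛ].
But 'hand' keeps [tʃ] in both environments ([rɔletʃ], [rɔletʃɛ]), so there is no rule changing /tʃ/ to [k] in isolation.
The alternation reflects palatalization before a front vowel: /k/ and /s/ become palato-alveolar [tʃ] and [ʃ] before a front vowel. /k/ is underlying.

/k/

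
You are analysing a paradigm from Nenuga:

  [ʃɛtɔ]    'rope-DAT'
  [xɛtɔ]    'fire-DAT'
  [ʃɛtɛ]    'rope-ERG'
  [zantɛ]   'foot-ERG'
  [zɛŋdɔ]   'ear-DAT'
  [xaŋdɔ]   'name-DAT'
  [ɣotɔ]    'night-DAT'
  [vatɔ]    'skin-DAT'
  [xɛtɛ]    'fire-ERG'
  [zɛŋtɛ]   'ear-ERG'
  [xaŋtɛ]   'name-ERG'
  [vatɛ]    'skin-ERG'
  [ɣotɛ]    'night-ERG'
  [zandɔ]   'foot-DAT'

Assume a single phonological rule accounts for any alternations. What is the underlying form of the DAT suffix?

The DAT suffix surfaces as [-dɔ] and [-tɔ], depending on the final segment of the stem.
The ERG suffix, which begins with [t], is invariant after every stem; so [t] is not altered by any rule here.
So the underlying form is /-dɔ/, and voiced stops become voiceless after a vowel.

/-dɔ/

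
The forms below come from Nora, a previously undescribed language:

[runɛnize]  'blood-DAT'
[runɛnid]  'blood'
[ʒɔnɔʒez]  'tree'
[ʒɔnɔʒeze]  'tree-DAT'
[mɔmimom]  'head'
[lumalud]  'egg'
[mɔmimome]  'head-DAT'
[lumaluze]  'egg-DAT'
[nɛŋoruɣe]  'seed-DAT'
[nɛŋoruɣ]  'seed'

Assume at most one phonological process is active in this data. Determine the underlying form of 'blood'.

/runɛnid/

The stem for 'blood' ends in [z] in [runɛnize] but [d] in [runɛnid].
Compare 'tree', with invariant [z] in [ʒɔnɔʒeze] and [ʒɔnɔʒez]: an analysis with underlying /z/ and a rule producing [d] in isolation would wrongly predict alternation here too.
The alternation reflects intervocalic spirantization: voiced stops become fricatives between vowels. /d/ is underlying.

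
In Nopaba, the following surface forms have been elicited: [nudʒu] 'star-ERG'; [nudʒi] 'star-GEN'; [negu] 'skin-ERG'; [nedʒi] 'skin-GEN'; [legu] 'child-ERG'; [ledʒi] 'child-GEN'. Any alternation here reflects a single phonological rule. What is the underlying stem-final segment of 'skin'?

/g/

In [negu] and [nedʒi] the final segment of 'skin' alternates: [g] ~ [dʒ].
The stem 'star' ([nudʒu], [nudʒi]) shows [dʒ] unchanged in both environments, so [dʒ] cannot be basic with [g] derived before the ERG suffix.
The underlying segment must be /g/; /g/ becomes palato-alveolar [dʒ] before a front vowel, yielding [dʒ] there.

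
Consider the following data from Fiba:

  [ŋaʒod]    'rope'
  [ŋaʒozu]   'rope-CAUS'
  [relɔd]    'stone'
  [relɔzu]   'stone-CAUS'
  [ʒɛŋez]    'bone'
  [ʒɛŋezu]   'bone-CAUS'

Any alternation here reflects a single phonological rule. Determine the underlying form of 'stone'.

/relɔd/

The stem for 'stone' ends in [d] in [relɔd] but [z] in [relɔzu].
Compare 'bone', with invariant [z] in [ʒɛŋez] and [ʒɛŋezu]: an analysis with underlying /z/ and a rule producing [d] in isolation would wrongly predict alternation here too.
The alternation reflects intervocalic spirantization: voiced stops become fricatives between vowels. /d/ is underlying.
Hence 'stone' is /relɔd/ underlyingly.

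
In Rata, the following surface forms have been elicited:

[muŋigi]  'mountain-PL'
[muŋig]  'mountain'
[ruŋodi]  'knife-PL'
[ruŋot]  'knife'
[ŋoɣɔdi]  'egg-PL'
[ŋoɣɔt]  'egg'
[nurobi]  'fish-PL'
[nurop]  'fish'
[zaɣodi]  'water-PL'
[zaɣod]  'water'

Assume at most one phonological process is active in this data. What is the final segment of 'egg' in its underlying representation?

'egg' shows [d] ~ [t] at the end of the stem ([ŋoɣɔdi] vs [ŋoɣɔt]).
If /d/ were underlying and a rule turned it into [t] in isolation, 'water' would also alternate; but it has [d] in both [zaɣodi] and [zaɣod].
So /t/ is underlying, and a rule of intervocalic voicing — voiceless stops become voiced between vowels — gives [d].

/t/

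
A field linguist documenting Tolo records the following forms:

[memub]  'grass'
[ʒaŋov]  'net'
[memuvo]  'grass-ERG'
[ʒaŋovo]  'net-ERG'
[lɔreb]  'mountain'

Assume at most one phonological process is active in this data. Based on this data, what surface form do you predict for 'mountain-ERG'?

The root 'grass' surfaces as [memuvo] and [memub], with a stem-final [v] ~ [b] alternation.
But 'net' keeps [v] in both environments ([ʒaŋovo], [ʒaŋov]), so there is no rule changing /v/ to [b] in isolation.
The alternation reflects intervocalic spirantization: voiced stops become fricatives between vowels. /b/ is underlying.
The one attested form of 'mountain', [lɔreb], shows underlying /lɔreb/. Applying the same rule between vowels gives [lɔrevo].

[lɔrevo]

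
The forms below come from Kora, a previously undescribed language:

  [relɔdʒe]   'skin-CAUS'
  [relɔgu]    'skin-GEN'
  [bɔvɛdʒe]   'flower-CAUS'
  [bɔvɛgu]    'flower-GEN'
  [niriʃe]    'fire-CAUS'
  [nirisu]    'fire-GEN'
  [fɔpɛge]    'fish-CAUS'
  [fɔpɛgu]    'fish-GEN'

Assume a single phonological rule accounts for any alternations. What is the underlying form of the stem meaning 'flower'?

/bɔvɛdʒ/

The stem for 'flower' ends in [dʒ] in [bɔvɛdʒe] but [g] in [bɔvɛgu].
If /g/ were underlying and a rule turned it into [dʒ] before the CAUS suffix, 'fish' would also alternate; but it has [g] in both [fɔpɛge] and [fɔpɛgu].
Therefore /dʒ/ is basic and [g] is derived by depalatalization (palato-alveolar /dʒ/ and /ʃ/ become [g] and [s] when no front vowel follows).
Hence 'flower' is /bɔvɛdʒ/ underlyingly.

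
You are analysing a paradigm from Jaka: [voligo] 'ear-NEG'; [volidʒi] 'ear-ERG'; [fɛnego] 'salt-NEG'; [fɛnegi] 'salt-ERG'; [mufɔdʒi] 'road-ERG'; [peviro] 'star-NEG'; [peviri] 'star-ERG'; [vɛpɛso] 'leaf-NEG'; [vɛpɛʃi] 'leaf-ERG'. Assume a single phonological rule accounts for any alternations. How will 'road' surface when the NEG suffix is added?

[mufɔgo]

The root 'ear' surfaces as [voligo] and [volidʒi], with a stem-final [g] ~ [dʒ] alternation.
The stem 'salt' ([fɛnego], [fɛnegi]) shows [g] unchanged in both environments, so [g] cannot be basic with [dʒ] derived before the ERG suffix.
The underlying segment must be /dʒ/; palato-alveolar /dʒ/ and /ʃ/ become [g] and [s] when no front vowel follows, yielding [g] there.
From [mufɔdʒi] the stem 'road' is /mufɔdʒ/; when no front vowel follows this yields [mufɔgo].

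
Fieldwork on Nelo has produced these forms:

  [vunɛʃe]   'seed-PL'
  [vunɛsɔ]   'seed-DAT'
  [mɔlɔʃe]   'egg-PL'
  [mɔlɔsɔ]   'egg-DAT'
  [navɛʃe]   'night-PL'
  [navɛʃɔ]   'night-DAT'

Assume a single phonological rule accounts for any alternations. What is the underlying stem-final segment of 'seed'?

'seed' shows [ʃ] ~ [s] at the end of the stem ([vunɛʃe] vs [vunɛsɔ]).
But 'night' keeps [ʃ] in both environments ([navɛʃe], [navɛʃɔ]), so there is no rule changing /ʃ/ to [s] before the DAT suffix.
So /s/ is underlying, and a rule of palatalization before a front vowel — /s/ becomes palato-alveolar [ʃ] before a front vowel — gives [ʃ].

/s/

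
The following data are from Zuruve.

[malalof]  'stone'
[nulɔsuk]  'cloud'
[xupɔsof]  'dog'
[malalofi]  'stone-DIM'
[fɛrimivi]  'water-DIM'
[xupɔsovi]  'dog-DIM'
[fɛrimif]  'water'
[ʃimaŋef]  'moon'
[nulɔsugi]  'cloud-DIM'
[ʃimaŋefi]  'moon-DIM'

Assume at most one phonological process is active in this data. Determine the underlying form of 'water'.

The stem for 'water' ends in [f] in [fɛrimif] but [v] in [fɛrimivi].
If /f/ were underlying and a rule turned it into [v] before the DIM suffix, 'moon' would also alternate; but it has [f] in both [ʃimaŋef] and [ʃimaŋefi].
Therefore /v/ is basic and [f] is derived by word-final obstruent devoicing (voiced obstruents become voiceless word-finally).

/fɛrimiv/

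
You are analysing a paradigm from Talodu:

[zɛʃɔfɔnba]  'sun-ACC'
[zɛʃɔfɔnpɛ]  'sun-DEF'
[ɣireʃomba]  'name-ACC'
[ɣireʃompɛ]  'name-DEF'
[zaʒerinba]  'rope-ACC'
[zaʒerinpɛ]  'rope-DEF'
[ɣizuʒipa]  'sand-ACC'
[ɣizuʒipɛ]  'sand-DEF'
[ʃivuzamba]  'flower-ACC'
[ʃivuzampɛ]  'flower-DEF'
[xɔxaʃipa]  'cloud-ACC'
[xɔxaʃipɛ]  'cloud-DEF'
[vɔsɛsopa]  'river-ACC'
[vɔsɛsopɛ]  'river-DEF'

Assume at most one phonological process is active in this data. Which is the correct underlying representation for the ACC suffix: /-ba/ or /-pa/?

/-ba/

The ACC suffix surfaces as [-ba] and [-pa], depending on the final segment of the stem.
The DEF suffix, which begins with [p], is invariant after every stem; so [p] is not altered by any rule here.
So the underlying form is /-ba/, and voiced stops become voiceless after a vowel.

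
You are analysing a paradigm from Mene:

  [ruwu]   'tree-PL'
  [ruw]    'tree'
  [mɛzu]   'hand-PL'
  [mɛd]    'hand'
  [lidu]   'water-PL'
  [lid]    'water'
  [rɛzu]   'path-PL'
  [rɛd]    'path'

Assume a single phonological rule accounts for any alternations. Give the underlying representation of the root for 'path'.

/rɛz/

The root 'path' surfaces as [rɛzu] and [rɛd], with a stem-final [z] ~ [d] alternation.
If /d/ were underlying and a rule turned it into [z] before the PL suffix, 'water' would also alternate; but it has [d] in both [lidu] and [lid].
So /z/ is underlying, and a rule of word-final hardening — voiced fricatives become stops word-finally — gives [d].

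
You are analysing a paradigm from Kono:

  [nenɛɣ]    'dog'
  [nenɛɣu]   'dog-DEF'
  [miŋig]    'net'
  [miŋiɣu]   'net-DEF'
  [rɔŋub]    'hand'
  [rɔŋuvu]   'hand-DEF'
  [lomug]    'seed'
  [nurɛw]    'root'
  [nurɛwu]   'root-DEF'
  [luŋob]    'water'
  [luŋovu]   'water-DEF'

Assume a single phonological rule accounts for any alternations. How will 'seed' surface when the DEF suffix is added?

The root 'net' surfaces as [miŋig] and [miŋiɣu], with a stem-final [g] ~ [ɣ] alternation.
But 'dog' keeps [ɣ] in both environments ([nenɛɣ], [nenɛɣu]), so there is no rule changing /ɣ/ to [g] in isolation.
Therefore /g/ is basic and [ɣ] is derived by intervocalic spirantization (voiced stops become fricatives between vowels).
From [lomug] the stem 'seed' is /lomug/; between vowels this yields [lomuɣu].

[lomuɣu]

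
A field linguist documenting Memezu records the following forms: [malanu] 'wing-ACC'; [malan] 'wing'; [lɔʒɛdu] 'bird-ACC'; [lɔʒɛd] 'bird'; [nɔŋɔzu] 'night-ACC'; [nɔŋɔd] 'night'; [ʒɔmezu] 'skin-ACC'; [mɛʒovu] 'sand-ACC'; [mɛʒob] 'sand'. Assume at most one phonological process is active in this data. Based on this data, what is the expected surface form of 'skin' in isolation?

In [nɔŋɔzu] and [nɔŋɔd] the final segment of 'night' alternates: [z] ~ [d].
The stem 'bird' ([lɔʒɛdu], [lɔʒɛd]) shows [d] unchanged in both environments, so [d] cannot be basic with [z] derived before the ACC suffix.
The alternation reflects word-final hardening: voiced fricatives become stops word-finally. /z/ is underlying.
The one attested form of 'skin', [ʒɔmezu], shows underlying /ʒɔmez/. Applying the same rule word-finally gives [ʒɔmed].

[ʒɔmed]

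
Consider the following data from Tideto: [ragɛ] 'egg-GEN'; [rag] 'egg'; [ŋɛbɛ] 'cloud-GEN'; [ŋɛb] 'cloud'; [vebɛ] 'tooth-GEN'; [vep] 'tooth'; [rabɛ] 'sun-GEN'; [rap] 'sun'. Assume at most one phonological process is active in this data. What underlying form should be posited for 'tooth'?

/vep/

The root 'tooth' surfaces as [vebɛ] and [vep], with a stem-final [b] ~ [p] alternation.
Compare 'cloud', with invariant [b] in [ŋɛbɛ] and [ŋɛb]: an analysis with underlying /b/ and a rule producing [p] in isolation would wrongly predict alternation here too.
The alternation reflects intervocalic voicing: voiceless stops become voiced between vowels. /p/ is underlying.
Hence 'tooth' is /vep/ underlyingly.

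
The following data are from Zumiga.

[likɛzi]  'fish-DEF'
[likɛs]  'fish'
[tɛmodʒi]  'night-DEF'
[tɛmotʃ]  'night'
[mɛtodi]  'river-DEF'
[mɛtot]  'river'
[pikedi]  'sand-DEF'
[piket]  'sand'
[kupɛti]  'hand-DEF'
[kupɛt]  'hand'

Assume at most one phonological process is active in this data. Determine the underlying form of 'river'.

/mɛtod/

The root 'river' surfaces as [mɛtodi] and [mɛtot], with a stem-final [d] ~ [t] alternation.
If /t/ were underlying and a rule turned it into [d] before the DEF suffix, 'hand' would also alternate; but it has [t] in both [kupɛti] and [kupɛt].
The underlying segment must be /d/; voiced obstruents become voiceless word-finally, yielding [t] there.
Hence 'river' is /mɛtod/ underlyingly.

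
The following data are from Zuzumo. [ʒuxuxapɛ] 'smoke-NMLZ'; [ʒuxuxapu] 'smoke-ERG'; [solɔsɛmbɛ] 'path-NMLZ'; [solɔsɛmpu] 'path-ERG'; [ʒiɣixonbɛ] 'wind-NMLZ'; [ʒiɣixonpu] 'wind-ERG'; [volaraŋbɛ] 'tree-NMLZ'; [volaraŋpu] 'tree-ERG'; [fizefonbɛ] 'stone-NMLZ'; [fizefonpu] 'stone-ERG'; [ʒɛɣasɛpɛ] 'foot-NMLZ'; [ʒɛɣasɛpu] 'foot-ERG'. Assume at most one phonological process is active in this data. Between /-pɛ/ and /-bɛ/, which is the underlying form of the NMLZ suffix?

The NMLZ suffix surfaces as [-bɛ] and [-pɛ], depending on the final segment of the stem.
The ERG suffix, which begins with [p], is invariant after every stem; so [p] is not altered by any rule here.
The NMLZ suffix is therefore /-bɛ/ underlyingly, with post-vocalic devoicing: voiced stops become voiceless after a vowel.

/-bɛ/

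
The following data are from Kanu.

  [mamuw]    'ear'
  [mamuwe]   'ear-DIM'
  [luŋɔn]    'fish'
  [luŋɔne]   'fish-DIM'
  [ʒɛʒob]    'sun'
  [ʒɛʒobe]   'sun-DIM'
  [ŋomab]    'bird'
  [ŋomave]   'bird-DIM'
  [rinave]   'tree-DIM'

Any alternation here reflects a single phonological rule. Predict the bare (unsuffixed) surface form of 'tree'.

In [ŋomab] and [ŋomave] the final segment of 'bird' alternates: [b] ~ [v].
If /b/ were underlying and a rule turned it into [v] before the DIM suffix, 'sun' would also alternate; but it has [b] in both [ʒɛʒob] and [ʒɛʒobe].
The underlying segment must be /v/; voiced fricatives become stops word-finally, yielding [b] there.
From [rinave] the stem 'tree' is /rinav/; word-finally this yields [rinab].

[rinab]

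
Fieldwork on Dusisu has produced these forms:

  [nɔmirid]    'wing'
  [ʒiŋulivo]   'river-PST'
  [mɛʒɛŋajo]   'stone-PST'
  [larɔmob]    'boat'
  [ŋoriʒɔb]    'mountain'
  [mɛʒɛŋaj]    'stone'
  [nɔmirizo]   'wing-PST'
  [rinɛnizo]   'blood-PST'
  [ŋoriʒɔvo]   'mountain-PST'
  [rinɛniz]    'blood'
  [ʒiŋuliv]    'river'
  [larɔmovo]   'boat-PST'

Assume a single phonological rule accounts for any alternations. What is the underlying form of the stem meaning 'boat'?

The stem for 'boat' ends in [v] in [larɔmovo] but [b] in [larɔmob].
If /v/ were underlying and a rule turned it into [b] in isolation, 'river' would also alternate; but it has [v] in both [ʒiŋulivo] and [ʒiŋuliv].
Therefore /b/ is basic and [v] is derived by intervocalic spirantization (voiced stops become fricatives between vowels).
Hence 'boat' is /larɔmob/ underlyingly.

/larɔmob/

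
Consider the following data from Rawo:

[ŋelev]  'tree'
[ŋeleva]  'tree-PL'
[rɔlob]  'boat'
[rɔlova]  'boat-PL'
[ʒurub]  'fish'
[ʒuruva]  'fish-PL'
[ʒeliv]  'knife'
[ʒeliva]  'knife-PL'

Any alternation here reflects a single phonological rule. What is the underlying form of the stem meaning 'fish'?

/ʒurub/

'fish' shows [b] ~ [v] at the end of the stem ([ʒurub] vs [ʒuruva]).
Compare 'tree', with invariant [v] in [ŋelev] and [ŋeleva]: an analysis with underlying /v/ and a rule producing [b] in isolation would wrongly predict alternation here too.
The alternation reflects intervocalic spirantization: voiced stops become fricatives between vowels. /b/ is underlying.
The underlying form of 'fish' is therefore /ʒurub/.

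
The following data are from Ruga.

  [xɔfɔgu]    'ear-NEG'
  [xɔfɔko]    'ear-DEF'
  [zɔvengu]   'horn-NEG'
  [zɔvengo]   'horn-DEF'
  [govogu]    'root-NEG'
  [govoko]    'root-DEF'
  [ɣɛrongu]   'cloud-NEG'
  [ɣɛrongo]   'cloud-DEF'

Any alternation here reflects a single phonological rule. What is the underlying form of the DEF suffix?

The DEF suffix surfaces as [-go] and [-ko], depending on the final segment of the stem.
The NEG suffix, which begins with [g], is invariant after every stem; so [g] is not altered by any rule here.
So the underlying form is /-ko/, and voiceless stops become voiced after a nasal.

/-ko/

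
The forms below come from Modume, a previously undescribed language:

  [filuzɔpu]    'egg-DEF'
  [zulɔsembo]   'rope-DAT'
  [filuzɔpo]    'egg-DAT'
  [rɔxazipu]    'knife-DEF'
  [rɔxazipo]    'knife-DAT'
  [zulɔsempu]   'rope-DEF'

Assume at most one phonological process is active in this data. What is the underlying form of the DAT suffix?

/-bo/

The DAT morpheme has two allomorphs, [-bo] and [-po].
By contrast the DEF suffix keeps its initial [p] throughout — that segment must be underlying.
The DAT suffix is therefore /-bo/ underlyingly, with post-vocalic devoicing: voiced stops become voiceless after a vowel.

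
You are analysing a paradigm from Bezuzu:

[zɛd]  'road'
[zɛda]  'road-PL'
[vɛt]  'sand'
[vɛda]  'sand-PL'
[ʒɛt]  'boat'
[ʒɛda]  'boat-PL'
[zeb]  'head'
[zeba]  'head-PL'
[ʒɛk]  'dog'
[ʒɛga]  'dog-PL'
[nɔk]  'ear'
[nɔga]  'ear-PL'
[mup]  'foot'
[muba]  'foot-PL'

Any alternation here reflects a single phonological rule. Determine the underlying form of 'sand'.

The root 'sand' surfaces as [vɛt] and [vɛda], with a stem-final [t] ~ [d] alternation.
The stem 'road' ([zɛd], [zɛda]) shows [d] unchanged in both environments, so [d] cannot be basic with [t] derived in isolation.
The underlying segment must be /t/; voiceless stops become voiced between vowels, yielding [d] there.
The underlying form of 'sand' is therefore /vɛt/.

/vɛt/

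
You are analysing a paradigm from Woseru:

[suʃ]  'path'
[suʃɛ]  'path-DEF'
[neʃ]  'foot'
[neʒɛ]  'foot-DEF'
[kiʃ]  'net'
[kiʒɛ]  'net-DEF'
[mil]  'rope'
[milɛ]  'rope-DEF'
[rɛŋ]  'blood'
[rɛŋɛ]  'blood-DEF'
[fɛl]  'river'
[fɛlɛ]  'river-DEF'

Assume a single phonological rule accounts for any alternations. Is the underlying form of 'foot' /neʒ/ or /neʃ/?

/neʒ/

The root 'foot' surfaces as [neʃ] and [neʒɛ], with a stem-final [ʃ] ~ [ʒ] alternation.
Compare 'path', with invariant [ʃ] in [suʃ] and [suʃɛ]: an analysis with underlying /ʃ/ and a rule producing [ʒ] before the DEF suffix would wrongly predict alternation here too.
The alternation reflects word-final obstruent devoicing: voiced obstruents become voiceless word-finally. /ʒ/ is underlying.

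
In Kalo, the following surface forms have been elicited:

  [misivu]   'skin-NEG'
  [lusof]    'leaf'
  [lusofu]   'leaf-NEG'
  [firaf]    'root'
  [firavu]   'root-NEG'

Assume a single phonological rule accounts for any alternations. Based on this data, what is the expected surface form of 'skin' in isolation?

The root 'root' surfaces as [firaf] and [firavu], with a stem-final [f] ~ [v] alternation.
The stem 'leaf' ([lusof], [lusofu]) shows [f] unchanged in both environments, so [f] cannot be basic with [v] derived before the NEG suffix.
So /v/ is underlying, and a rule of word-final obstruent devoicing — voiced obstruents become voiceless word-finally — gives [f].
From [misivu] the stem 'skin' is /misiv/; word-finally this yields [misif].

[misif]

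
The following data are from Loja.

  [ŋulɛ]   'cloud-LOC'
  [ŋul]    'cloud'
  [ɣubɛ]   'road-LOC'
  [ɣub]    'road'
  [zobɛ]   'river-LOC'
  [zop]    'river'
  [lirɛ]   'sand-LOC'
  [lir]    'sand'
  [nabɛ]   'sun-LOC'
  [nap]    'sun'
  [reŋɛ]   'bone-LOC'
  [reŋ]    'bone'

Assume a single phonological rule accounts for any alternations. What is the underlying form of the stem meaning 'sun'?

/nap/

'sun' shows [b] ~ [p] at the end of the stem ([nabɛ] vs [nap]).
The stem 'road' ([ɣubɛ], [ɣub]) shows [b] unchanged in both environments, so [b] cannot be basic with [p] derived in isolation.
The underlying segment must be /p/; voiceless stops become voiced between vowels, yielding [b] there.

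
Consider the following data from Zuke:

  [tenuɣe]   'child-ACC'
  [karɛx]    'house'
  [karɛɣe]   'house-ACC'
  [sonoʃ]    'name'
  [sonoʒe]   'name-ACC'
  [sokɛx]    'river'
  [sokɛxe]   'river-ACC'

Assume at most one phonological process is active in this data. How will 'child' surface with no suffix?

[tenux]

'house' shows [x] ~ [ɣ] at the end of the stem ([karɛx] vs [karɛɣe]).
The stem 'river' ([sokɛx], [sokɛxe]) shows [x] unchanged in both environments, so [x] cannot be basic with [ɣ] derived before the ACC suffix.
So /ɣ/ is underlying, and a rule of word-final obstruent devoicing — voiced obstruents become voiceless word-finally — gives [x].
The one attested form of 'child', [tenuɣe], shows underlying /tenuɣ/. Applying the same rule word-finally gives [tenux].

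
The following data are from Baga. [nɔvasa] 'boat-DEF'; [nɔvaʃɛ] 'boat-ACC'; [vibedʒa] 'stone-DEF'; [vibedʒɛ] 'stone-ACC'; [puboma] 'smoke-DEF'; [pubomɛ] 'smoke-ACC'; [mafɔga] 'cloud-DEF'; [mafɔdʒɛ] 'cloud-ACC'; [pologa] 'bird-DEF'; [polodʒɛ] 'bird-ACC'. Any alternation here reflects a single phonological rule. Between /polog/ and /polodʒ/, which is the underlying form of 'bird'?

/polog/

'bird' shows [g] ~ [dʒ] at the end of the stem ([pologa] vs [polodʒɛ]).
The stem 'stone' ([vibedʒa], [vibedʒɛ]) shows [dʒ] unchanged in both environments, so [dʒ] cannot be basic with [g] derived before the DEF suffix.
The alternation reflects palatalization before a front vowel: /g/ and /s/ become palato-alveolar [dʒ] and [ʃ] before a front vowel. /g/ is underlying.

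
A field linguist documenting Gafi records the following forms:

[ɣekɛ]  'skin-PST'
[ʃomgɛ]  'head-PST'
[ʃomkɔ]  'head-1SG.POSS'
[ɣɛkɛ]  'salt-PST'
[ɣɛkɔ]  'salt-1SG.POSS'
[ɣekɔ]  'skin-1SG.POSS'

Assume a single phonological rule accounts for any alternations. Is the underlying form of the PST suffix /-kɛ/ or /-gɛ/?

The PST morpheme has two allomorphs, [-gɛ] and [-kɛ].
The 1SG.POSS suffix, which begins with [k], is invariant after every stem; so [k] is not altered by any rule here.
So the underlying form is /-gɛ/, and voiced stops become voiceless after a vowel.

/-gɛ/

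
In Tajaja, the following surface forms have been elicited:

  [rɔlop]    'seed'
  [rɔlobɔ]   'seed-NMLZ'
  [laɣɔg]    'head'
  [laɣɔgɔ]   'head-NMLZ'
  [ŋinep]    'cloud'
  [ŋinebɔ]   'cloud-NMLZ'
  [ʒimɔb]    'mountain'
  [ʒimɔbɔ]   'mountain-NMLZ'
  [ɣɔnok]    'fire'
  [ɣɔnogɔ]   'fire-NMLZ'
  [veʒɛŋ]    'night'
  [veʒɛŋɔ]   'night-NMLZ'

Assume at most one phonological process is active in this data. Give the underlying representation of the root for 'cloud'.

/ŋinep/

In [ŋinep] and [ŋinebɔ] the final segment of 'cloud' alternates: [p] ~ [b].
But 'mountain' keeps [b] in both environments ([ʒimɔb], [ʒimɔbɔ]), so there is no rule changing /b/ to [p] in isolation.
So /p/ is underlying, and a rule of intervocalic voicing — voiceless stops become voiced between vowels — gives [b].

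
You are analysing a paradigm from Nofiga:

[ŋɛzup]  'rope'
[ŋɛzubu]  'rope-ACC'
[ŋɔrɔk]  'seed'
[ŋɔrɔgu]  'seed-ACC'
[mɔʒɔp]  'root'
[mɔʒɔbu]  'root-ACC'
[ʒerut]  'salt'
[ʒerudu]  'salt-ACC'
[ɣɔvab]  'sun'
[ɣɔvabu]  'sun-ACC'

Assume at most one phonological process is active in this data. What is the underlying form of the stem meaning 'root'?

/mɔʒɔp/

The stem for 'root' ends in [p] in [mɔʒɔp] but [b] in [mɔʒɔbu].
If /b/ were underlying and a rule turned it into [p] in isolation, 'sun' would also alternate; but it has [b] in both [ɣɔvab] and [ɣɔvabu].
The underlying segment must be /p/; voiceless stops become voiced between vowels, yielding [b] there.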